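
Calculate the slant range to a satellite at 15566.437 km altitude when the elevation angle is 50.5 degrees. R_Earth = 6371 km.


h = 15566.437 km, el = 50.5 deg
d = -R_E*sin(el) + sqrt((R_E*sin(el))^2 + 2*R_E*h + h^2)
d = -6371.0000*sin(0.8813913) + sqrt((6371.0000*0.7716246)^2 + 2*6371.0000*15566.437 + 15566.437^2)
d = 16643.8674 km

16643.8674 km


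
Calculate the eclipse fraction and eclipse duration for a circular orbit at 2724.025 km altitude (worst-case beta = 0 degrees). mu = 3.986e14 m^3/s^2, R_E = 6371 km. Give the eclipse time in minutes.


r = 9095.0250 km
T = 143.8685 min
Eclipse fraction = arcsin(R_E/r)/pi = arcsin(6371.0000/9095.0250)/pi
= arcsin(0.7004929)/pi = 0.2470364
Eclipse duration = 0.2470364 * 143.8685 = 35.5408 min

35.5408 minutes


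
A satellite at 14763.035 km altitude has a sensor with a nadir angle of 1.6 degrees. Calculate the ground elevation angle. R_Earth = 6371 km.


r = R_E + alt = 21134.0350 km
Law of sines in the satellite / Earth-center / ground-point triangle:
  sin(nadir)/R_E = sin(90 + el)/r  =>  cos(el) = (r/R_E)*sin(nadir)
cos(el) = (21134.0350 / 6371.0000) * sin(1.6 deg) = 0.09262233
el = arccos(0.09262233) = 84.6855 deg
(Earth-central angle = 90 - nadir - el = 3.7145 deg)

84.6855 degrees


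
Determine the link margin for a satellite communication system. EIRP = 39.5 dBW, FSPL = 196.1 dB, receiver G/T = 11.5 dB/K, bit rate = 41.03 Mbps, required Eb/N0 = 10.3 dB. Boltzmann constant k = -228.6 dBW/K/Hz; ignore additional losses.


C/N0 = EIRP - FSPL + G/T - k = 39.5 - 196.1 + 11.5 - (-228.6)
C/N0 = 83.5000 dB-Hz
R_b = 41.03 Mbps = 4.103e+07 bps -> 10*log10(R_b) = 76.1310 dB-Hz
Eb/N0 = C/N0 - 10*log10(R_b) = 83.5000 - 76.1310 = 7.3690 dB
Margin = Eb/N0 - Eb/N0_req = 7.3690 - 10.3 = -2.9310 dB (negative margin: link does not close)

-2.9310 dB


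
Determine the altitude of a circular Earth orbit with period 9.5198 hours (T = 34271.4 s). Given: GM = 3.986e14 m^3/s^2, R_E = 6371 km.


T = 34271.4 s
r = (mu*T^2/(4*pi^2))^(1/3) = (3.986e14 * 34271.4^2 / (4*pi^2))^(1/3)
r = 2.2804143e+07 m = 22804.1427 km
alt = r - R_E = 22804.1427 - 6371 = 16433.1427 km

16433.1427 km


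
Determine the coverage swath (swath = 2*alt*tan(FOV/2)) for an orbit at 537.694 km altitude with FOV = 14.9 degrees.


FOV = 14.9 deg = 0.2600541 rad
swath = 2 * alt * tan(FOV/2) = 2 * 537.694 * tan(0.130027)
swath = 2 * 537.694 * 0.1307648
swath = 140.6229 km

140.6229 km


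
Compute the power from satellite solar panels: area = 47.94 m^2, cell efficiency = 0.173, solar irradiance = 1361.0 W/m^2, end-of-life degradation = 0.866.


P = area * eta * S * degradation
P = 47.94 * 0.173 * 1361.0 * 0.866
P = 9775.0762 W

9775.0762 W


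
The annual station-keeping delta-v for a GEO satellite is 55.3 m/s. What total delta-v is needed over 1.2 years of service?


dV = rate * years = 55.3 * 1.2
dV = 66.3600 m/s

66.3600 m/s


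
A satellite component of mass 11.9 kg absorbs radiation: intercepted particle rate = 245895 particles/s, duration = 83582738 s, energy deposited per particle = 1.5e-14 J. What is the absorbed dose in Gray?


Total energy deposited = rate * time * E_per
  = 245895 * 83582738 * 1.5e-14 = 0.3082887 J
Dose = E_total / mass = 0.3082887 / 11.9
Dose = 0.02590661 Gy

0.0259 Gy


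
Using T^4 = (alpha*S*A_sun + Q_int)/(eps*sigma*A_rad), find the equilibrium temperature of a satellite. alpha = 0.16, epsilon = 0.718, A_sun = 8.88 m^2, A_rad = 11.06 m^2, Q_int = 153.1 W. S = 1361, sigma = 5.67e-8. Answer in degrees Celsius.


Numerator = alpha*S*A_sun + Q_int = 0.16*1361*8.88 + 153.1 = 2086.8088 W
Denominator = eps*sigma*A_rad = 0.718*5.67e-8*11.06 = 4.5025924e-07 W/K^4
T^4 = 4.6346829e+09 K^4
T = 260.9186 K = -12.2314 C

-12.2314 degrees Celsius


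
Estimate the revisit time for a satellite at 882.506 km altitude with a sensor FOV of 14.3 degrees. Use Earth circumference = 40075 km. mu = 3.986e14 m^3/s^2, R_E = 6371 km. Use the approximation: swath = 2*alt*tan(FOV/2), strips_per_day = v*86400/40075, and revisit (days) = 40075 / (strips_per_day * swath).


swath = 2*882.506*tan(0.124791) = 221.4082 km
v = sqrt(mu/r) = 7413.0113 m/s = 7.4130 km/s
strips/day = v*86400/40075 = 7.4130*86400/40075 = 15.9821
coverage/day = strips * swath = 15.9821 * 221.4082 = 3538.5763 km
revisit = 40075 / 3538.5763 = 11.3252 days

11.3252 days


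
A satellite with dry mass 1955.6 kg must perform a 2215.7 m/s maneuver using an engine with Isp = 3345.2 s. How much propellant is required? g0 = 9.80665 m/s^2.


ve = Isp * g0 = 3345.2 * 9.80665 = 32805.205580 m/s
mass ratio = exp(dv/ve) = exp(2215.7/32805.205580) = 1.06987424
m_prop = m_dry * (mr - 1) = 1955.6 * (1.06987424 - 1)
m_prop = 136.6461 kg

136.6461 kg


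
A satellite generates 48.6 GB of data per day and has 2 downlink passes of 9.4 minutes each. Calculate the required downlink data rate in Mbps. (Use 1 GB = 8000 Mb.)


total contact time = 2 * 9.4 * 60 = 1128.0000 s
data = 48.6 GB = 388800.0000 Mb
rate = 388800.0000 / 1128.0000 = 344.6809 Mbps

344.6809 Mbps


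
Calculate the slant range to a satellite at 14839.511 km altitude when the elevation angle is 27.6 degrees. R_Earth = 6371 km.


h = 14839.511 km, el = 27.6 deg
d = -R_E*sin(el) + sqrt((R_E*sin(el))^2 + 2*R_E*h + h^2)
d = -6371.0000*sin(0.4817109) + sqrt((6371.0000*0.463296)^2 + 2*6371.0000*14839.511 + 14839.511^2)
d = 17493.5953 km

17493.5953 km


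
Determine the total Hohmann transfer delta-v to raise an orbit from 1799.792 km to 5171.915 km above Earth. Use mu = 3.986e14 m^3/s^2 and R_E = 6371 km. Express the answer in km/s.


r1 = 8170.7920 km = 8.170792e+06 m
r2 = 11542.9150 km = 1.1542915e+07 m
dv1 = sqrt(mu/r1)*(sqrt(2*r2/(r1+r2)) - 1) = 573.7981 m/s
dv2 = sqrt(mu/r2)*(1 - sqrt(2*r1/(r1+r2))) = 526.1470 m/s
total dv = |dv1| + |dv2| = 573.7981 + 526.1470 = 1099.9450 m/s = 1.0999 km/s

1.0999 km/s


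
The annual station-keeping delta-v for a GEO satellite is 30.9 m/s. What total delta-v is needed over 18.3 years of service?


dV = rate * years = 30.9 * 18.3
dV = 565.4700 m/s

565.4700 m/s


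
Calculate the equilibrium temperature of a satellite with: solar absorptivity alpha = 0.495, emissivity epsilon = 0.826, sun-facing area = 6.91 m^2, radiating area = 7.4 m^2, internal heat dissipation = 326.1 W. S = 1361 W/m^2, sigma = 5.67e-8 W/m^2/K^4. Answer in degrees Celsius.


Numerator = alpha*S*A_sun + Q_int = 0.495*1361*6.91 + 326.1 = 4981.3325 W
Denominator = eps*sigma*A_rad = 0.826*5.67e-8*7.4 = 3.4657308e-07 W/K^4
T^4 = 1.4373108e+10 K^4
T = 346.2483 K = 73.0983 C

73.0983 degrees Celsius


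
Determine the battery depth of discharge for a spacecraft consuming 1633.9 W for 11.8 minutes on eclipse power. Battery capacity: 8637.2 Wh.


E_used = P * t / 60 = 1633.9 * 11.8 / 60 = 321.3337 Wh
DOD = E_used / E_total * 100 = 321.3337 / 8637.2 * 100
DOD = 3.7203 %

3.7203 %


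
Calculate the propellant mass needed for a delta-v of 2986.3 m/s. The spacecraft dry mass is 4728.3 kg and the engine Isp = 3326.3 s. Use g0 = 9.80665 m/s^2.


ve = Isp * g0 = 3326.3 * 9.80665 = 32619.859895 m/s
mass ratio = exp(dv/ve) = exp(2986.3/32619.859895) = 1.09586995
m_prop = m_dry * (mr - 1) = 4728.3 * (1.09586995 - 1)
m_prop = 453.3019 kg

453.3019 kg


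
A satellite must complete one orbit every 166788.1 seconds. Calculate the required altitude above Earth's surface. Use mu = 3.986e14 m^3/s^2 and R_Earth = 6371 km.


T = 166788.1 s
r = (mu*T^2/(4*pi^2))^(1/3) = (3.986e14 * 166788.1^2 / (4*pi^2))^(1/3)
r = 6.5489131e+07 m = 65489.1309 km
alt = r - R_E = 65489.1309 - 6371 = 59118.1309 km

59118.1309 km


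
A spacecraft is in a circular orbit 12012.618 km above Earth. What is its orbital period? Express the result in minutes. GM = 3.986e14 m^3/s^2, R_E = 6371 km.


r = 18383.6180 km = 1.8383618e+07 m
T = 2*pi*sqrt(r^3/mu) = 2*pi*sqrt(6.2128799e+21 / 3.986e14)
T = 24806.0550 s = 413.4342 min

413.4342 minutes


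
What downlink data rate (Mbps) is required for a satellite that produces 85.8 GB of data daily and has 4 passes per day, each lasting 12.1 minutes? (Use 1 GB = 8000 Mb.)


total contact time = 4 * 12.1 * 60 = 2904.0000 s
data = 85.8 GB = 686400.0000 Mb
rate = 686400.0000 / 2904.0000 = 236.3636 Mbps

236.3636 Mbps


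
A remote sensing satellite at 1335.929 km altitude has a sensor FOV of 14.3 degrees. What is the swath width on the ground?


FOV = 14.3 deg = 0.2495821 rad
swath = 2 * alt * tan(FOV/2) = 2 * 1335.929 * tan(0.124791)
swath = 2 * 1335.929 * 0.1254429
swath = 335.1656 km

335.1656 km


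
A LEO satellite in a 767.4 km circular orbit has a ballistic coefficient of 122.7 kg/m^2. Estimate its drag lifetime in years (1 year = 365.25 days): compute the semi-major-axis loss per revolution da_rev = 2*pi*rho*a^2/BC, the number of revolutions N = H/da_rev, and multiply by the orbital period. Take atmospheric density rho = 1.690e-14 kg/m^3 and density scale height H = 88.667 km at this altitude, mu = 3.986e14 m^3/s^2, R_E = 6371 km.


a = R_E + alt = 7138.4000 km = 7.1384e+06 m
da_rev = 2*pi*rho*a^2/BC = 2*pi*1.690e-14*(7.1384e+06)^2/122.7 = 0.0440984952 m per revolution
N = H/da_rev = 88667.0000 m / 0.0440984952 m = 2.0106582e+06 revolutions
P = 2*pi*sqrt(a^3/mu) = 6002.2287 s
lifetime = N*P = 2.0106582e+06 * 6002.2287 = 1.206843e+10 s = 139680.9059 days
years = 139680.9059 / 365.25 = 382.4255 years

382.4255 years


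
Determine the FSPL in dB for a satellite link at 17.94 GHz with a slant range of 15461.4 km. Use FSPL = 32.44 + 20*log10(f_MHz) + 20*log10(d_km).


f = 17.94 GHz = 17940.0000 MHz
d = 15461.4 km
FSPL = 32.44 + 20*log10(17940.0000) + 20*log10(15461.4)
FSPL = 32.44 + 85.0764 + 83.7850
FSPL = 201.3014 dB

201.3014 dB


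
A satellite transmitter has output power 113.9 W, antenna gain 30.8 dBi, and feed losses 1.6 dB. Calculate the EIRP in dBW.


Pt = 113.9 W = 20.5652 dBW
EIRP = Pt_dBW + Gt - losses = 20.5652 + 30.8 - 1.6 = 49.7652 dBW

49.7652 dBW


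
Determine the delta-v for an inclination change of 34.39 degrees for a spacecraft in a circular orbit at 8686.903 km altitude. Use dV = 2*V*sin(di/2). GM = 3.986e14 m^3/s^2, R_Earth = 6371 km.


r = 15057.9030 km = 1.5057903e+07 m
V = sqrt(mu/r) = 5145.0121 m/s
di = 34.39 deg = 0.6002187 rad
dV = 2*V*sin(di/2) = 2*5145.0121*sin(0.3001094)
dV = 3041.9852 m/s = 3.0420 km/s

3.0420 km/s


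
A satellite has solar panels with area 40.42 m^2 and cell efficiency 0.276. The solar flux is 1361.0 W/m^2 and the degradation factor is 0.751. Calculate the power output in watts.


P = area * eta * S * degradation
P = 40.42 * 0.276 * 1361.0 * 0.751
P = 11402.5885 W

11402.5885 W


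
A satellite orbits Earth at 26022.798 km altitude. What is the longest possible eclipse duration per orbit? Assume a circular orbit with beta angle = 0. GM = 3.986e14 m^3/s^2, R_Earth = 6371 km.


r = 32393.7980 km
T = 967.0586 min
Eclipse fraction = arcsin(R_E/r)/pi = arcsin(6371.0000/32393.7980)/pi
= arcsin(0.1966734)/pi = 0.06301388
Eclipse duration = 0.06301388 * 967.0586 = 60.9381 min

60.9381 minutes


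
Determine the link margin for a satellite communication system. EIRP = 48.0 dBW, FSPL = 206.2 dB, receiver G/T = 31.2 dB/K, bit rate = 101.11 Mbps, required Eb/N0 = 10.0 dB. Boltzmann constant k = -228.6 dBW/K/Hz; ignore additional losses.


C/N0 = EIRP - FSPL + G/T - k = 48.0 - 206.2 + 31.2 - (-228.6)
C/N0 = 101.6000 dB-Hz
R_b = 101.11 Mbps = 1.0111e+08 bps -> 10*log10(R_b) = 80.0479 dB-Hz
Eb/N0 = C/N0 - 10*log10(R_b) = 101.6000 - 80.0479 = 21.5521 dB
Margin = Eb/N0 - Eb/N0_req = 21.5521 - 10.0 = 11.5521 dB (link closes)

11.5521 dB


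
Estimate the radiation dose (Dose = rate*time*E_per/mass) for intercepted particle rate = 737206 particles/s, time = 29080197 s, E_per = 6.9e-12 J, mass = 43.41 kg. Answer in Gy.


Total energy deposited = rate * time * E_per
  = 737206 * 29080197 * 6.9e-12 = 147.9229 J
Dose = E_total / mass = 147.9229 / 43.41
Dose = 3.4076 Gy

3.4076 Gy


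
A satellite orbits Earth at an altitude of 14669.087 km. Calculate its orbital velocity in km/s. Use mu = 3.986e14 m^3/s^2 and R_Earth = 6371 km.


r = R_E + alt = 6371.0 + 14669.087 = 21040.0870 km = 2.1040087e+07 m
v = sqrt(mu/r) = sqrt(3.986e14 / 2.1040087e+07) = 4352.5612 m/s = 4.3526 km/s

4.3526 km/s


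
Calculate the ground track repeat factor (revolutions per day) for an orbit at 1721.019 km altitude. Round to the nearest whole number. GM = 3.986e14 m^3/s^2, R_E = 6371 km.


r = 8.092019e+06 m
T = 2*pi*sqrt(r^3/mu) = 7244.3023 s = 120.7384 min
revs/day = 1440 / 120.7384 = 11.9266
Rounded: 12 revolutions per day

12 revolutions per day


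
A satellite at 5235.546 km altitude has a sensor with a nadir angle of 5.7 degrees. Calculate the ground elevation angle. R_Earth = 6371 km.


r = R_E + alt = 11606.5460 km
Law of sines in the satellite / Earth-center / ground-point triangle:
  sin(nadir)/R_E = sin(90 + el)/r  =>  cos(el) = (r/R_E)*sin(nadir)
cos(el) = (11606.5460 / 6371.0000) * sin(5.7 deg) = 0.1809385
el = arccos(0.1809385) = 79.5756 deg
(Earth-central angle = 90 - nadir - el = 4.7244 deg)

79.5756 degrees


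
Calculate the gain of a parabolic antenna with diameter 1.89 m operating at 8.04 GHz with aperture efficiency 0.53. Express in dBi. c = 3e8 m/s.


lambda = c/f = 3e8 / 8.04e+09 = 0.03731343 m
G = eta*(pi*D/lambda)^2 = 0.53*(pi*1.89/0.03731343)^2
G = 13420.5036 (linear)
G = 10*log10(13420.5036) = 41.2777 dBi

41.2777 dBi


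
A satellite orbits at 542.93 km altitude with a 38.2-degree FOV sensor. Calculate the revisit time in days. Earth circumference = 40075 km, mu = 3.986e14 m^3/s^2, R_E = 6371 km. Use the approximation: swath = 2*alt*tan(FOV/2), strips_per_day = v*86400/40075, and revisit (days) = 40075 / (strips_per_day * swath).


swath = 2*542.93*tan(0.3333579) = 376.0127 km
v = sqrt(mu/r) = 7592.8734 m/s = 7.5929 km/s
strips/day = v*86400/40075 = 7.5929*86400/40075 = 16.3699
coverage/day = strips * swath = 16.3699 * 376.0127 = 6155.2958 km
revisit = 40075 / 6155.2958 = 6.5107 days

6.5107 days


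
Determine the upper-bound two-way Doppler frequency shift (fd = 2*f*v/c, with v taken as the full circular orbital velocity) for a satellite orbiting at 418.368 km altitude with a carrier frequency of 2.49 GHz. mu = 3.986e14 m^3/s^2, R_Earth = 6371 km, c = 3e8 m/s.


r = 6.789368e+06 m
v = sqrt(mu/r) = 7662.2086 m/s (worst-case radial velocity)
f = 2.49 GHz = 2.49e+09 Hz
fd = 2*f*v/c = 2*2.49e+09*7662.2086/3.0e+08
fd = 127192.6632 Hz

127192.6632 Hz


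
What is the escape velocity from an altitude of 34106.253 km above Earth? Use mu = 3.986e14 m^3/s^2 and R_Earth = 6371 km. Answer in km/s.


r = 6371.0 + 34106.253 = 40477.2530 km = 4.0477253e+07 m
v_esc = sqrt(2*mu/r) = sqrt(2*3.986e14 / 4.0477253e+07)
v_esc = 4437.9063 m/s = 4.4379 km/s

4.4379 km/s


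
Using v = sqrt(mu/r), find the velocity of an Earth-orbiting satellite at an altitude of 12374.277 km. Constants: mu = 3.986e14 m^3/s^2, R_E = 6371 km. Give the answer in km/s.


r = R_E + alt = 6371.0 + 12374.277 = 18745.2770 km = 1.8745277e+07 m
v = sqrt(mu/r) = sqrt(3.986e14 / 1.8745277e+07) = 4611.2930 m/s = 4.6113 km/s

4.6113 km/s


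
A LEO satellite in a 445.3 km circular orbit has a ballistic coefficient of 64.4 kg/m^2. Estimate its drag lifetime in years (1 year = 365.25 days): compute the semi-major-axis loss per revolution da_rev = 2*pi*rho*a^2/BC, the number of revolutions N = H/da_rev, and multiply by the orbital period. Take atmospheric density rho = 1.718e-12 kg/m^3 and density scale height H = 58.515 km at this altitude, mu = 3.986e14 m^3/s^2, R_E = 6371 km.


a = R_E + alt = 6816.3000 km = 6.8163e+06 m
da_rev = 2*pi*rho*a^2/BC = 2*pi*1.718e-12*(6.8163e+06)^2/64.4 = 7.787796 m per revolution
N = H/da_rev = 58515.0000 m / 7.787796 m = 7513.6793 revolutions
P = 2*pi*sqrt(a^3/mu) = 5600.5963 s
lifetime = N*P = 7513.6793 * 5600.5963 = 4.2081084e+07 s = 487.0496 days
years = 487.0496 / 365.25 = 1.3335 years

1.3335 years


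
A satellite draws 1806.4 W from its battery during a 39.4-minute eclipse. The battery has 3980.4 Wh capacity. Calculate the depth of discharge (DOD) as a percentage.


E_used = P * t / 60 = 1806.4 * 39.4 / 60 = 1186.2027 Wh
DOD = E_used / E_total * 100 = 1186.2027 / 3980.4 * 100
DOD = 29.8011 %

29.8011 %


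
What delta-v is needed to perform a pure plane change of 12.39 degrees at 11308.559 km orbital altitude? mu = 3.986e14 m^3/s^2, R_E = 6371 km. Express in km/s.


r = 17679.5590 km = 1.7679559e+07 m
V = sqrt(mu/r) = 4748.2430 m/s
di = 12.39 deg = 0.2162463 rad
dV = 2*V*sin(di/2) = 2*4748.2430*sin(0.1081231)
dV = 1024.7905 m/s = 1.0248 km/s

1.0248 km/s


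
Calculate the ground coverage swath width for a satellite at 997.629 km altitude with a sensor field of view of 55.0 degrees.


FOV = 55.0 deg = 0.9599311 rad
swath = 2 * alt * tan(FOV/2) = 2 * 997.629 * tan(0.4799655)
swath = 2 * 997.629 * 0.5205671
swath = 1038.6656 km

1038.6656 km


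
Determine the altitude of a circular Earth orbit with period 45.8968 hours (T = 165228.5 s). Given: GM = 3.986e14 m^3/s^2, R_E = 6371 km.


T = 165228.5 s
r = (mu*T^2/(4*pi^2))^(1/3) = (3.986e14 * 165228.5^2 / (4*pi^2))^(1/3)
r = 6.5080242e+07 m = 65080.2420 km
alt = r - R_E = 65080.2420 - 6371 = 58709.2420 km

58709.2420 km


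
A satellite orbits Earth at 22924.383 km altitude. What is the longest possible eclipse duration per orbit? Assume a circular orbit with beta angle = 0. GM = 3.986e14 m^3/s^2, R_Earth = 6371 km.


r = 29295.3830 km
T = 831.6848 min
Eclipse fraction = arcsin(R_E/r)/pi = arcsin(6371.0000/29295.3830)/pi
= arcsin(0.2174745)/pi = 0.06978191
Eclipse duration = 0.06978191 * 831.6848 = 58.0366 min

58.0366 minutes


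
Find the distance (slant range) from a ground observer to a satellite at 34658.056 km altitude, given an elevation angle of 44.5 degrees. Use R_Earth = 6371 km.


h = 34658.056 km, el = 44.5 deg
d = -R_E*sin(el) + sqrt((R_E*sin(el))^2 + 2*R_E*h + h^2)
d = -6371.0000*sin(0.7766715) + sqrt((6371.0000*0.7009093)^2 + 2*6371.0000*34658.056 + 34658.056^2)
d = 36311.1477 km

36311.1477 km


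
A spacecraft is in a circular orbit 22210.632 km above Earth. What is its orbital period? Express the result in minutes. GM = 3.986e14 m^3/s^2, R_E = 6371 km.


r = 28581.6320 km = 2.8581632e+07 m
T = 2*pi*sqrt(r^3/mu) = 2*pi*sqrt(2.3348612e+22 / 3.986e14)
T = 48088.5582 s = 801.4760 min

801.4760 minutes


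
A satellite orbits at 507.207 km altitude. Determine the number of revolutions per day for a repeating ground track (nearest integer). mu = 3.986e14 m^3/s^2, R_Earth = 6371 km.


r = 6.878207e+06 m
T = 2*pi*sqrt(r^3/mu) = 5677.0678 s = 94.6178 min
revs/day = 1440 / 94.6178 = 15.2191
Rounded: 15 revolutions per day

15 revolutions per day


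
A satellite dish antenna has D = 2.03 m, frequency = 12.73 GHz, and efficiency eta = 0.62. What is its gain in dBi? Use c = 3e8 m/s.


lambda = c/f = 3e8 / 1.273e+10 = 0.02356638 m
G = eta*(pi*D/lambda)^2 = 0.62*(pi*2.03/0.02356638)^2
G = 45404.3862 (linear)
G = 10*log10(45404.3862) = 46.5710 dBi

46.5710 dBi


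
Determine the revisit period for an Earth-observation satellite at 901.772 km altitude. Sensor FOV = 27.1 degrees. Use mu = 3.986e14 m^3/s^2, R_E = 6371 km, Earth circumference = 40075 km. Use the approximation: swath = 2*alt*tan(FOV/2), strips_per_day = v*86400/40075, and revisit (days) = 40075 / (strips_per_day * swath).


swath = 2*901.772*tan(0.2364921) = 434.6576 km
v = sqrt(mu/r) = 7403.1860 m/s = 7.4032 km/s
strips/day = v*86400/40075 = 7.4032*86400/40075 = 15.9610
coverage/day = strips * swath = 15.9610 * 434.6576 = 6937.5497 km
revisit = 40075 / 6937.5497 = 5.7765 days

5.7765 days


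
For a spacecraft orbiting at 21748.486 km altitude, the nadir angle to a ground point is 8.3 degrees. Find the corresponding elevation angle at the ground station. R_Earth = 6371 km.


r = R_E + alt = 28119.4860 km
Law of sines in the satellite / Earth-center / ground-point triangle:
  sin(nadir)/R_E = sin(90 + el)/r  =>  cos(el) = (r/R_E)*sin(nadir)
cos(el) = (28119.4860 / 6371.0000) * sin(8.3 deg) = 0.6371405
el = arccos(0.6371405) = 50.4211 deg
(Earth-central angle = 90 - nadir - el = 31.2789 deg)

50.4211 degrees


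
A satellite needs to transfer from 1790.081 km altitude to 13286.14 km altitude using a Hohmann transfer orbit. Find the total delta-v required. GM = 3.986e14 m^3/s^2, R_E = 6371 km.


r1 = 8161.0810 km = 8.161081e+06 m
r2 = 19657.1400 km = 1.965714e+07 m
dv1 = sqrt(mu/r1)*(sqrt(2*r2/(r1+r2)) - 1) = 1319.4940 m/s
dv2 = sqrt(mu/r2)*(1 - sqrt(2*r1/(r1+r2))) = 1053.7544 m/s
total dv = |dv1| + |dv2| = 1319.4940 + 1053.7544 = 2373.2485 m/s = 2.3732 km/s

2.3732 km/s


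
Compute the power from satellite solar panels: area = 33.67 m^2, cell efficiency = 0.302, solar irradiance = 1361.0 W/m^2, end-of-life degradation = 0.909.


P = area * eta * S * degradation
P = 33.67 * 0.302 * 1361.0 * 0.909
P = 12579.7517 W

12579.7517 W


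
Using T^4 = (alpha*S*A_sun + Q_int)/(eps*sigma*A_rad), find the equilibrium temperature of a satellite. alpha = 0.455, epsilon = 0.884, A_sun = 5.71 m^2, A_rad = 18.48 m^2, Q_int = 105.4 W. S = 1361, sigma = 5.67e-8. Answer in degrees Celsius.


Numerator = alpha*S*A_sun + Q_int = 0.455*1361*5.71 + 105.4 = 3641.3461 W
Denominator = eps*sigma*A_rad = 0.884*5.67e-8*18.48 = 9.2626934e-07 W/K^4
T^4 = 3.9311957e+09 K^4
T = 250.3982 K = -22.7518 C

-22.7518 degrees Celsius


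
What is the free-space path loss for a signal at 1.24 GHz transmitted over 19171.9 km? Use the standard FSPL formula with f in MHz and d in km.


f = 1.24 GHz = 1240.0000 MHz
d = 19171.9 km
FSPL = 32.44 + 20*log10(1240.0000) + 20*log10(19171.9)
FSPL = 32.44 + 61.8684 + 85.6533
FSPL = 179.9617 dB

179.9617 dB


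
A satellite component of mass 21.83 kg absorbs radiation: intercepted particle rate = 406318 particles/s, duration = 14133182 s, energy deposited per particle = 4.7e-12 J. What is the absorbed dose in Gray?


Total energy deposited = rate * time * E_per
  = 406318 * 14133182 * 4.7e-12 = 26.9901 J
Dose = E_total / mass = 26.9901 / 21.83
Dose = 1.2364 Gy

1.2364 Gy


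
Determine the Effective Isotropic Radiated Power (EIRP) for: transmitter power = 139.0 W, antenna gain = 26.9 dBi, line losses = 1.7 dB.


Pt = 139.0 W = 21.4301 dBW
EIRP = Pt_dBW + Gt - losses = 21.4301 + 26.9 - 1.7 = 46.6301 dBW

46.6301 dBW


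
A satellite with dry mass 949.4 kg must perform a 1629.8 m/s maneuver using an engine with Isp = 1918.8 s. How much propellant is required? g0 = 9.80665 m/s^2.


ve = Isp * g0 = 1918.8 * 9.80665 = 18817.000020 m/s
mass ratio = exp(dv/ve) = exp(1629.8/18817.000020) = 1.09047477
m_prop = m_dry * (mr - 1) = 949.4 * (1.09047477 - 1)
m_prop = 85.8967 kg

85.8967 kg


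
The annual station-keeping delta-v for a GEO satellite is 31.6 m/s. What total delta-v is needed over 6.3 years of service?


dV = rate * years = 31.6 * 6.3
dV = 199.0800 m/s

199.0800 m/s


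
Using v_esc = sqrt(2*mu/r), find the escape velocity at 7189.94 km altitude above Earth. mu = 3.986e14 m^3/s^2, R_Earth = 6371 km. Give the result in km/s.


r = 6371.0 + 7189.94 = 13560.9400 km = 1.356094e+07 m
v_esc = sqrt(2*mu/r) = sqrt(2*3.986e14 / 1.356094e+07)
v_esc = 7667.2345 m/s = 7.6672 km/s

7.6672 km/s


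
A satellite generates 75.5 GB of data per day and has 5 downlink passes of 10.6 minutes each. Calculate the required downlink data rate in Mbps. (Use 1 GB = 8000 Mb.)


total contact time = 5 * 10.6 * 60 = 3180.0000 s
data = 75.5 GB = 604000.0000 Mb
rate = 604000.0000 / 3180.0000 = 189.9371 Mbps

189.9371 Mbps


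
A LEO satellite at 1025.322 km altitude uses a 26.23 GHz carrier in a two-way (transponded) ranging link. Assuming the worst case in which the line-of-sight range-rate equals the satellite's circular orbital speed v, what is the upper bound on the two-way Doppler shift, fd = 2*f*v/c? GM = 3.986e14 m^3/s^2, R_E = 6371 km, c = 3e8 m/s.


r = 7.396322e+06 m
v = sqrt(mu/r) = 7341.0933 m/s (worst-case radial velocity)
f = 26.23 GHz = 2.623e+10 Hz
fd = 2*f*v/c = 2*2.623e+10*7341.0933/3.0e+08
fd = 1.2837125e+06 Hz

1.2837e+06 Hz


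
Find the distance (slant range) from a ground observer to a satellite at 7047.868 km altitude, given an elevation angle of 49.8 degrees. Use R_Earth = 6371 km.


h = 7047.868 km, el = 49.8 deg
d = -R_E*sin(el) + sqrt((R_E*sin(el))^2 + 2*R_E*h + h^2)
d = -6371.0000*sin(0.869174) + sqrt((6371.0000*0.763796)^2 + 2*6371.0000*7047.868 + 7047.868^2)
d = 7907.0986 km

7907.0986 km


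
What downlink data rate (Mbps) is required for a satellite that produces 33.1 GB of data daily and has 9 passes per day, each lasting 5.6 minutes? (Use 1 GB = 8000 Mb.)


total contact time = 9 * 5.6 * 60 = 3024.0000 s
data = 33.1 GB = 264800.0000 Mb
rate = 264800.0000 / 3024.0000 = 87.5661 Mbps

87.5661 Mbps


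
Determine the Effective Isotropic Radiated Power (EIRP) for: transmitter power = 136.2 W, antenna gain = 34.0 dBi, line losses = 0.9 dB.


Pt = 136.2 W = 21.3418 dBW
EIRP = Pt_dBW + Gt - losses = 21.3418 + 34.0 - 0.9 = 54.4418 dBW

54.4418 dBW


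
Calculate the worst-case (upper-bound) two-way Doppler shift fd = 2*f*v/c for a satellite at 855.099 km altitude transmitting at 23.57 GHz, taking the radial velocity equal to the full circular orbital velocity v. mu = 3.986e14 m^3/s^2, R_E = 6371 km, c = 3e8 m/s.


r = 7.226099e+06 m
v = sqrt(mu/r) = 7427.0559 m/s (worst-case radial velocity)
f = 23.57 GHz = 2.357e+10 Hz
fd = 2*f*v/c = 2*2.357e+10*7427.0559/3.0e+08
fd = 1.1670381e+06 Hz

1.1670e+06 Hz


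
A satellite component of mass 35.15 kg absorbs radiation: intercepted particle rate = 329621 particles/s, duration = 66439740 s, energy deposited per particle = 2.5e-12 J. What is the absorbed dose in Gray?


Total energy deposited = rate * time * E_per
  = 329621 * 66439740 * 2.5e-12 = 54.7498 J
Dose = E_total / mass = 54.7498 / 35.15
Dose = 1.5576 Gy

1.5576 Gy


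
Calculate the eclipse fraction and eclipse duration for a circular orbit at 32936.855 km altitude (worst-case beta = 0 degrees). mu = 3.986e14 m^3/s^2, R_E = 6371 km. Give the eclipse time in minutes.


r = 39307.8550 km
T = 1292.6442 min
Eclipse fraction = arcsin(R_E/r)/pi = arcsin(6371.0000/39307.8550)/pi
= arcsin(0.1620796)/pi = 0.05182012
Eclipse duration = 0.05182012 * 1292.6442 = 66.9850 min

66.9850 minutes


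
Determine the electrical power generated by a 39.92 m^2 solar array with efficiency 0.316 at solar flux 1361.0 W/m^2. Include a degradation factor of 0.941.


P = area * eta * S * degradation
P = 39.92 * 0.316 * 1361.0 * 0.941
P = 16155.6845 W

16155.6845 W


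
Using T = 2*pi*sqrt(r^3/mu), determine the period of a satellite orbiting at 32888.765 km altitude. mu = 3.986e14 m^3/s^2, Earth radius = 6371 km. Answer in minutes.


r = 39259.7650 km = 3.9259765e+07 m
T = 2*pi*sqrt(r^3/mu) = 2*pi*sqrt(6.051222e+22 / 3.986e14)
T = 77416.3630 s = 1290.2727 min

1290.2727 minutes


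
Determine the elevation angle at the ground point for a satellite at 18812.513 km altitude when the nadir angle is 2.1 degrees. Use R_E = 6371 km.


r = R_E + alt = 25183.5130 km
Law of sines in the satellite / Earth-center / ground-point triangle:
  sin(nadir)/R_E = sin(90 + el)/r  =>  cos(el) = (r/R_E)*sin(nadir)
cos(el) = (25183.5130 / 6371.0000) * sin(2.1 deg) = 0.1448465
el = arccos(0.1448465) = 81.6716 deg
(Earth-central angle = 90 - nadir - el = 6.2284 deg)

81.6716 degrees


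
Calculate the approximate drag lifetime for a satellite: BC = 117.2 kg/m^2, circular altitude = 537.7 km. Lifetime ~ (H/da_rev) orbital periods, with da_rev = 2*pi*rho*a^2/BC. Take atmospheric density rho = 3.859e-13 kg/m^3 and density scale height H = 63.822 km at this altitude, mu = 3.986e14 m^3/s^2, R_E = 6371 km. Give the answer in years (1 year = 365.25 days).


a = R_E + alt = 6908.7000 km = 6.9087e+06 m
da_rev = 2*pi*rho*a^2/BC = 2*pi*3.859e-13*(6.9087e+06)^2/117.2 = 0.987460437 m per revolution
N = H/da_rev = 63822.0000 m / 0.987460437 m = 64632.4629 revolutions
P = 2*pi*sqrt(a^3/mu) = 5714.8617 s
lifetime = N*P = 64632.4629 * 5714.8617 = 3.6936558e+08 s = 4275.0646 days
years = 4275.0646 / 365.25 = 11.7045 years

11.7045 years


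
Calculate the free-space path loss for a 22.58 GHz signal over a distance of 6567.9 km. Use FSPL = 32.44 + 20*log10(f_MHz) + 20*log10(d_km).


f = 22.58 GHz = 22580.0000 MHz
d = 6567.9 km
FSPL = 32.44 + 20*log10(22580.0000) + 20*log10(6567.9)
FSPL = 32.44 + 87.0745 + 76.3485
FSPL = 195.8630 dB

195.8630 dB


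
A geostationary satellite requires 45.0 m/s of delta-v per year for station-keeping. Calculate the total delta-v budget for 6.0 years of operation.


dV = rate * years = 45.0 * 6.0
dV = 270.0000 m/s

270.0000 m/s


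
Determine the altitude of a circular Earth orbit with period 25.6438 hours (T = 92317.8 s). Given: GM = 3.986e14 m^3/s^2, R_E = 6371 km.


T = 92317.8 s
r = (mu*T^2/(4*pi^2))^(1/3) = (3.986e14 * 92317.8^2 / (4*pi^2))^(1/3)
r = 4.414852e+07 m = 44148.5201 km
alt = r - R_E = 44148.5201 - 6371 = 37777.5201 km

37777.5201 km


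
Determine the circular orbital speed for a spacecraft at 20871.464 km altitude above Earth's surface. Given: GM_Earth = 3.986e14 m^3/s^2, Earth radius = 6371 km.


r = R_E + alt = 6371.0 + 20871.464 = 27242.4640 km = 2.7242464e+07 m
v = sqrt(mu/r) = sqrt(3.986e14 / 2.7242464e+07) = 3825.1234 m/s = 3.8251 km/s

3.8251 km/s


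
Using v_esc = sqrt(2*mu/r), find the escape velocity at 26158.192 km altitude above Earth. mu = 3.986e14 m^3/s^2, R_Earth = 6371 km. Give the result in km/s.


r = 6371.0 + 26158.192 = 32529.1920 km = 3.2529192e+07 m
v_esc = sqrt(2*mu/r) = sqrt(2*3.986e14 / 3.2529192e+07)
v_esc = 4950.4765 m/s = 4.9505 km/s

4.9505 km/s


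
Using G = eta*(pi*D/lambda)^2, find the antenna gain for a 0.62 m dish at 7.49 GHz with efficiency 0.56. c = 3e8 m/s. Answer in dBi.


lambda = c/f = 3e8 / 7.49e+09 = 0.0400534 m
G = eta*(pi*D/lambda)^2 = 0.56*(pi*0.62/0.0400534)^2
G = 1324.3180 (linear)
G = 10*log10(1324.3180) = 31.2199 dBi

31.2199 dBi


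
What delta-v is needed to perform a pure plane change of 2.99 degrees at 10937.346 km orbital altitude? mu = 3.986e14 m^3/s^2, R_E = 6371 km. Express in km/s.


r = 17308.3460 km = 1.7308346e+07 m
V = sqrt(mu/r) = 4798.8907 m/s
di = 2.99 deg = 0.05218534 rad
dV = 2*V*sin(di/2) = 2*4798.8907*sin(0.02609267)
dV = 250.4034 m/s = 0.2504034 km/s

0.2504 km/s


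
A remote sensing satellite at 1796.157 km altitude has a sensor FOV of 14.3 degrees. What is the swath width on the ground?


FOV = 14.3 deg = 0.2495821 rad
swath = 2 * alt * tan(FOV/2) = 2 * 1796.157 * tan(0.124791)
swath = 2 * 1796.157 * 0.1254429
swath = 450.6302 km

450.6302 km


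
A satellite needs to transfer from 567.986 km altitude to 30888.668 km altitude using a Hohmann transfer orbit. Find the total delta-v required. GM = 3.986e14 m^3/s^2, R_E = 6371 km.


r1 = 6938.9860 km = 6.938986e+06 m
r2 = 37259.6680 km = 3.7259668e+07 m
dv1 = sqrt(mu/r1)*(sqrt(2*r2/(r1+r2)) - 1) = 2262.1054 m/s
dv2 = sqrt(mu/r2)*(1 - sqrt(2*r1/(r1+r2))) = 1437.9950 m/s
total dv = |dv1| + |dv2| = 2262.1054 + 1437.9950 = 3700.1003 m/s = 3.7001 km/s

3.7001 km/s


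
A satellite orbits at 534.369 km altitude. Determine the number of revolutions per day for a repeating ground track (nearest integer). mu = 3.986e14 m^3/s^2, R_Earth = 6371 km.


r = 6.905369e+06 m
T = 2*pi*sqrt(r^3/mu) = 5710.7291 s = 95.1788 min
revs/day = 1440 / 95.1788 = 15.1294
Rounded: 15 revolutions per day

15 revolutions per day


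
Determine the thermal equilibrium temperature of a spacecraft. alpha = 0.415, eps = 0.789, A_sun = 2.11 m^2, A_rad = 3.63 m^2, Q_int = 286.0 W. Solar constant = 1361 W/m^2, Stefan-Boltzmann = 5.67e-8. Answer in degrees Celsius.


Numerator = alpha*S*A_sun + Q_int = 0.415*1361*2.11 + 286.0 = 1477.7596 W
Denominator = eps*sigma*A_rad = 0.789*5.67e-8*3.63 = 1.6239277e-07 W/K^4
T^4 = 9.0999104e+09 K^4
T = 308.8583 K = 35.7083 C

35.7083 degrees Celsius


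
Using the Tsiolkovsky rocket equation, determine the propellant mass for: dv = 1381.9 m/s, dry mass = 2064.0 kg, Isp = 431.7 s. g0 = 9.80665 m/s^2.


ve = Isp * g0 = 431.7 * 9.80665 = 4233.530805 m/s
mass ratio = exp(dv/ve) = exp(1381.9/4233.530805) = 1.38599438
m_prop = m_dry * (mr - 1) = 2064.0 * (1.38599438 - 1)
m_prop = 796.6924 kg

796.6924 kg


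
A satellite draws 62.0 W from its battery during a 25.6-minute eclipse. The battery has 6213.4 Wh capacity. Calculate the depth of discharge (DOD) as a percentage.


E_used = P * t / 60 = 62.0 * 25.6 / 60 = 26.4533 Wh
DOD = E_used / E_total * 100 = 26.4533 / 6213.4 * 100
DOD = 0.4257465 %

0.4257 %


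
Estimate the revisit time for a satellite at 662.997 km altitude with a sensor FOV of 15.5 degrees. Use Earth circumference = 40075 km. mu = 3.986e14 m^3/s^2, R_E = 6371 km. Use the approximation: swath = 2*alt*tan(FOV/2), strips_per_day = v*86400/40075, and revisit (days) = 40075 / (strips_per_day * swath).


swath = 2*662.997*tan(0.135263) = 180.4599 km
v = sqrt(mu/r) = 7527.7911 m/s = 7.5278 km/s
strips/day = v*86400/40075 = 7.5278*86400/40075 = 16.2296
coverage/day = strips * swath = 16.2296 * 180.4599 = 2928.7911 km
revisit = 40075 / 2928.7911 = 13.6831 days

13.6831 days


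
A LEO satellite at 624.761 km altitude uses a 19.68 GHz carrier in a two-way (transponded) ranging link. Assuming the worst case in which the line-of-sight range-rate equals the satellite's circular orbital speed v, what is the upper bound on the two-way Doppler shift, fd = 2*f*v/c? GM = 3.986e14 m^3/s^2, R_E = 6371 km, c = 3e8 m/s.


r = 6.995761e+06 m
v = sqrt(mu/r) = 7548.3350 m/s (worst-case radial velocity)
f = 19.68 GHz = 1.968e+10 Hz
fd = 2*f*v/c = 2*1.968e+10*7548.3350/3.0e+08
fd = 990341.5497 Hz

990341.5497 Hz


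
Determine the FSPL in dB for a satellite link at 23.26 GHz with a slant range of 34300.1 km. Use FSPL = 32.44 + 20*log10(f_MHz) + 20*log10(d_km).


f = 23.26 GHz = 23260.0000 MHz
d = 34300.1 km
FSPL = 32.44 + 20*log10(23260.0000) + 20*log10(34300.1)
FSPL = 32.44 + 87.3322 + 90.7059
FSPL = 210.4781 dB

210.4781 dB


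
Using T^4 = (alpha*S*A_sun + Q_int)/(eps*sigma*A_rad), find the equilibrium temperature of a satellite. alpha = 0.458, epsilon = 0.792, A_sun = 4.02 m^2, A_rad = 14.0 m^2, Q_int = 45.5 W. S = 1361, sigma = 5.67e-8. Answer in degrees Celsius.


Numerator = alpha*S*A_sun + Q_int = 0.458*1361*4.02 + 45.5 = 2551.3188 W
Denominator = eps*sigma*A_rad = 0.792*5.67e-8*14.0 = 6.286896e-07 W/K^4
T^4 = 4.0581533e+09 K^4
T = 252.3958 K = -20.7542 C

-20.7542 degrees Celsius


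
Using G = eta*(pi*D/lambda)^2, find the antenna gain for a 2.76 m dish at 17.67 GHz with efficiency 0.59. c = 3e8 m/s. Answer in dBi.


lambda = c/f = 3e8 / 1.767e+10 = 0.01697793 m
G = eta*(pi*D/lambda)^2 = 0.59*(pi*2.76/0.01697793)^2
G = 153886.4960 (linear)
G = 10*log10(153886.4960) = 51.8720 dBi

51.8720 dBi


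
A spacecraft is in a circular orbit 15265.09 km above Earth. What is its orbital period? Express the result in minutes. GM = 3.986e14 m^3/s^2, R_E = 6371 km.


r = 21636.0900 km = 2.163609e+07 m
T = 2*pi*sqrt(r^3/mu) = 2*pi*sqrt(1.0128295e+22 / 3.986e14)
T = 31672.2845 s = 527.8714 min

527.8714 minutes


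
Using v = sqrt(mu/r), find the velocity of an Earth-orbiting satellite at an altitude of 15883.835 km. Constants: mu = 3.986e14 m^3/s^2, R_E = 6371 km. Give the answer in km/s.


r = R_E + alt = 6371.0 + 15883.835 = 22254.8350 km = 2.2254835e+07 m
v = sqrt(mu/r) = sqrt(3.986e14 / 2.2254835e+07) = 4232.1052 m/s = 4.2321 km/s

4.2321 km/s


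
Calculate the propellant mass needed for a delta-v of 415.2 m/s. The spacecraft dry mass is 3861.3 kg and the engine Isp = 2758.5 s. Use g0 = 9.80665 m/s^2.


ve = Isp * g0 = 2758.5 * 9.80665 = 27051.644025 m/s
mass ratio = exp(dv/ve) = exp(415.2/27051.644025) = 1.01546681
m_prop = m_dry * (mr - 1) = 3861.3 * (1.01546681 - 1)
m_prop = 59.7220 kg

59.7220 kg


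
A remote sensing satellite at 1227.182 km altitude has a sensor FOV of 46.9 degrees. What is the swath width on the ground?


FOV = 46.9 deg = 0.8185594 rad
swath = 2 * alt * tan(FOV/2) = 2 * 1227.182 * tan(0.4092797)
swath = 2 * 1227.182 * 0.4337751
swath = 1064.6420 km

1064.6420 km


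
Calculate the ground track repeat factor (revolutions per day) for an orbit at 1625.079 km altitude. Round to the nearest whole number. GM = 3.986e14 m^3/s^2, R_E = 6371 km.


r = 7.996079e+06 m
T = 2*pi*sqrt(r^3/mu) = 7115.8508 s = 118.5975 min
revs/day = 1440 / 118.5975 = 12.1419
Rounded: 12 revolutions per day

12 revolutions per day


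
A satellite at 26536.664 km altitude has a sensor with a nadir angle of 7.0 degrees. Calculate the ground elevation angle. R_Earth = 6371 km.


r = R_E + alt = 32907.6640 km
Law of sines in the satellite / Earth-center / ground-point triangle:
  sin(nadir)/R_E = sin(90 + el)/r  =>  cos(el) = (r/R_E)*sin(nadir)
cos(el) = (32907.6640 / 6371.0000) * sin(7.0 deg) = 0.6294829
el = arccos(0.6294829) = 50.9880 deg
(Earth-central angle = 90 - nadir - el = 32.0120 deg)

50.9880 degrees


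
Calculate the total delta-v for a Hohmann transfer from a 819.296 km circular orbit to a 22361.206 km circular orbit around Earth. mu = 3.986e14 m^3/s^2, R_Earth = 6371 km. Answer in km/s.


r1 = 7190.2960 km = 7.190296e+06 m
r2 = 28732.2060 km = 2.8732206e+07 m
dv1 = sqrt(mu/r1)*(sqrt(2*r2/(r1+r2)) - 1) = 1971.4520 m/s
dv2 = sqrt(mu/r2)*(1 - sqrt(2*r1/(r1+r2))) = 1368.0204 m/s
total dv = |dv1| + |dv2| = 1971.4520 + 1368.0204 = 3339.4724 m/s = 3.3395 km/s

3.3395 km/s


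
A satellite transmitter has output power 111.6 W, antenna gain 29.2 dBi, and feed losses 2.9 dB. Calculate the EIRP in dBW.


Pt = 111.6 W = 20.4766 dBW
EIRP = Pt_dBW + Gt - losses = 20.4766 + 29.2 - 2.9 = 46.7766 dBW

46.7766 dBW


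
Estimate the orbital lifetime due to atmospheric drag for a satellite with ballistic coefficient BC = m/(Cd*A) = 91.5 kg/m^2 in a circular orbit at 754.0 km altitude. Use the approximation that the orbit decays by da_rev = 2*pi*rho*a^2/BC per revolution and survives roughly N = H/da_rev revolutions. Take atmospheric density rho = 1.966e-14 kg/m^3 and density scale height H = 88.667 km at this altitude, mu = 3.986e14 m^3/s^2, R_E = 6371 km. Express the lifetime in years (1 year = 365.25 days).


a = R_E + alt = 7125.0000 km = 7.125e+06 m
da_rev = 2*pi*rho*a^2/BC = 2*pi*1.966e-14*(7.125e+06)^2/91.5 = 0.0685349381 m per revolution
N = H/da_rev = 88667.0000 m / 0.0685349381 m = 1.2937489e+06 revolutions
P = 2*pi*sqrt(a^3/mu) = 5985.3358 s
lifetime = N*P = 1.2937489e+06 * 5985.3358 = 7.7435216e+09 s = 89624.0925 days
years = 89624.0925 / 365.25 = 245.3774 years

245.3774 years


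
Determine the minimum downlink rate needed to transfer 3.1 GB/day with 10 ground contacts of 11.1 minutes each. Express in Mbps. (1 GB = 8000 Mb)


total contact time = 10 * 11.1 * 60 = 6660.0000 s
data = 3.1 GB = 24800.0000 Mb
rate = 24800.0000 / 6660.0000 = 3.7237 Mbps

3.7237 Mbps


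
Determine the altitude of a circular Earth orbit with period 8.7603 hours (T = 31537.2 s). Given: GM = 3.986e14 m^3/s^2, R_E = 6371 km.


T = 31537.2 s
r = (mu*T^2/(4*pi^2))^(1/3) = (3.986e14 * 31537.2^2 / (4*pi^2))^(1/3)
r = 2.1574527e+07 m = 21574.5266 km
alt = r - R_E = 21574.5266 - 6371 = 15203.5266 km

15203.5266 km


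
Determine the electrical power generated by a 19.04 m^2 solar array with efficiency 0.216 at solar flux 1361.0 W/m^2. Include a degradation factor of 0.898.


P = area * eta * S * degradation
P = 19.04 * 0.216 * 1361.0 * 0.898
P = 5026.3781 W

5026.3781 W


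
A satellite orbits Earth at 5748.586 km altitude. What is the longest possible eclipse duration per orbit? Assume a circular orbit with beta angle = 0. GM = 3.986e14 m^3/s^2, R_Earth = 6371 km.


r = 12119.5860 km
T = 221.3052 min
Eclipse fraction = arcsin(R_E/r)/pi = arcsin(6371.0000/12119.5860)/pi
= arcsin(0.525678)/pi = 0.1761883
Eclipse duration = 0.1761883 * 221.3052 = 38.9914 min

38.9914 minutes


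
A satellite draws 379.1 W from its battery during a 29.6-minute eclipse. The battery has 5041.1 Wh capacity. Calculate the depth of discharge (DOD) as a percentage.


E_used = P * t / 60 = 379.1 * 29.6 / 60 = 187.0227 Wh
DOD = E_used / E_total * 100 = 187.0227 / 5041.1 * 100
DOD = 3.7100 %

3.7100 %
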